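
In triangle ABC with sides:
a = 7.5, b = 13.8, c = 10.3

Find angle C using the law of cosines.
c² = a² + b² − 2ab·cos(C)  ⇒  cos(C) = (a² + b² − c²)/(2ab)
cos(C) = (7.5² + 13.8² − 10.3²)/(2·7.5·13.8) = (56.25 + 190.44 − 106.09)/207 = 140.6/207 ≈ 0.679227
C = arccos(0.679227) ≈ 47.2167°

C = 47.22°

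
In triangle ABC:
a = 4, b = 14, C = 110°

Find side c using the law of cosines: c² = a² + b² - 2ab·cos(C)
c² = 4² + 14² − 2·4·14·cos(110°)
cos(110°) ≈ -0.34202
c² ≈ 16 + 196 − 112·(-0.34202) ≈ 212 + 38.3063 ≈ 250.306
c ≈ √250.306 ≈ 15.8211

c = 15.82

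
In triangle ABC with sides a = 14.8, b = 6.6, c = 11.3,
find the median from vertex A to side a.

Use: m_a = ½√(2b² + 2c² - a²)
m_a = ½√(2·6.6² + 2·11.3² − 14.8²) = ½√(2·43.56 + 2·127.69 − 219.04) = ½√(87.12 + 255.38 − 219.04) = ½√123.46
√123.46 ≈ 11.1113, so m_a ≈ 5.55563

m_a = 5.556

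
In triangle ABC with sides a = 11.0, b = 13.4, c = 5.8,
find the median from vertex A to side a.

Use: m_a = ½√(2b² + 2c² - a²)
m_a = ½√(2·13.4² + 2·5.8² − 11.0²) = ½√(2·179.56 + 2·33.64 − 121) = ½√(359.12 + 67.28 − 121) = ½√305.4
√305.4 ≈ 17.4757, so m_a ≈ 8.73785

m_a = 8.738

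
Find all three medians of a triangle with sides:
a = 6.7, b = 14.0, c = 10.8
Median formula: m_a = ½√(2b² + 2c² − a²) (and cyclically). a² = 44.89, b² = 196, c² = 116.64.
m_a = ½√(2·196 + 2·116.64 − 44.89) = ½√580.39 ≈ ½·24.0913 ≈ 12.0456
m_b = ½√(2·44.89 + 2·116.64 − 196) = ½√127.06 ≈ ½·11.2721 ≈ 5.63604
m_c = ½√(2·44.89 + 2·196 − 116.64) = ½√365.14 ≈ ½·19.1086 ≈ 9.55432

m_a = 12.05, m_b = 5.636, m_c = 9.554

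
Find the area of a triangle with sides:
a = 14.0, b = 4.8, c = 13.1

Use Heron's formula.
s = (14.0 + 4.8 + 13.1)/2 = 31.9/2 = 15.95
s − a = 1.95, s − b = 11.15, s − c = 2.85
s(s−a)(s−b)(s−c) = 15.95·1.95·11.15·2.85 ≈ 988.36
Area = √988.36 ≈ 31.4382

Area = 31.44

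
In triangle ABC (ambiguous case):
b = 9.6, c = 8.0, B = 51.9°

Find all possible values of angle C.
b/sin(B) = c/sin(C)  ⇒  sin(C) = c·sin(B)/b = 8.0·sin(51.9°)/9.6
sin(51.9°) ≈ 0.786935
sin(C) ≈ 8.0·0.786935/9.6 ≈ 6.29548/9.6 ≈ 0.655779
Candidate 1: C₁ = arcsin(0.655779) ≈ 40.9788°  →  A = 180° − 51.9° − 40.9788° ≈ 87.1212° > 0, valid
Candidate 2: C₂ = 180° − C₁ ≈ 139.021°  →  A = 180° − 51.9° − 139.021° ≈ -10.9212° ≤ 0, not a valid triangle

C = 40.98° (one solution)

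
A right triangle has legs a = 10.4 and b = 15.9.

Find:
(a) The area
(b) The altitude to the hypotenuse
(a) The legs are perpendicular, so Area = ½·a·b = ½·10.4·15.9 = ½·165.36 = 82.68
(b) Hypotenuse c = √(a² + b²) = √(108.16 + 252.81) = √360.97 ≈ 18.9992
    Area = ½·c·h_c  ⇒  h_c = 2·Area/c = 165.36/18.9992 ≈ 8.70352

Area = 82.68, h_c = 8.704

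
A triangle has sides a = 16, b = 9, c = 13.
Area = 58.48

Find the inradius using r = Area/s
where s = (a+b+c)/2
s = (16 + 9 + 13)/2 = 38/2 = 19
r = Area/s = 58.48/19 ≈ 3.07789

r = 3.078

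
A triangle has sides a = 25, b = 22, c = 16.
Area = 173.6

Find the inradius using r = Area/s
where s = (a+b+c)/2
s = (25 + 22 + 16)/2 = 63/2 = 31.5
r = Area/s = 173.6/31.5 ≈ 5.51111

r = 5.511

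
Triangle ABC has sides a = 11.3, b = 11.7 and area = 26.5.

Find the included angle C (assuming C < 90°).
Area = ½·a·b·sin(C)  ⇒  sin(C) = 2·Area/(a·b) = 2·26.5/(11.3·11.7) = 53/132.21 ≈ 0.400877
C = arcsin(0.400877) ≈ 23.633° (taking the acute solution since C < 90°)

C = 23.63°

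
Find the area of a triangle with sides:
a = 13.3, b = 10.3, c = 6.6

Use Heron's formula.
s = (13.3 + 10.3 + 6.6)/2 = 30.2/2 = 15.1
s − a = 1.8, s − b = 4.8, s − c = 8.5
s(s−a)(s−b)(s−c) = 15.1·1.8·4.8·8.5 ≈ 1108.94
Area = √1108.94 ≈ 33.3008

Area = 33.3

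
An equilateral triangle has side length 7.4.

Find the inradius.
r = Area/s with s the semi-perimeter.
Area = (√3/4)·7.4² = (√3/4)·54.76 ≈ 0.433013·54.76 ≈ 23.7118
s = 3·7.4/2 = 11.1
r ≈ 23.7118/11.1 ≈ 2.1362
(Equivalently r = side/(2√3) = 7.4/3.4641 ≈ 2.1362.)

r = 2.136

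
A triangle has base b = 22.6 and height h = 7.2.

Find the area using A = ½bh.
A = ½·b·h = ½·22.6·7.2 = ½·162.72 = 81.36

Area = 81.36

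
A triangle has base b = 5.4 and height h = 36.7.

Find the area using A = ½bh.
A = ½·b·h = ½·5.4·36.7 = ½·198.18 = 99.09

Area = 99.09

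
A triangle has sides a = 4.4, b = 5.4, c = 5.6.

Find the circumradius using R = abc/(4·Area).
First find the area with Heron's formula.
s = (4.4 + 5.4 + 5.6)/2 = 7.7
Area = √(s(s−a)(s−b)(s−c)) = √(7.7·3.3·2.3·2.1) ≈ √122.73 ≈ 11.0784
abc = 4.4·5.4·5.6 = 133.056
R = abc/(4·Area) ≈ 133.056/(4·11.0784) = 133.056/44.3135 ≈ 3.00261

R = 3.003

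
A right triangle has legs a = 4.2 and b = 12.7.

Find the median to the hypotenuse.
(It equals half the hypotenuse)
Hypotenuse c = √(a² + b²) = √(17.64 + 161.29) = √178.93 ≈ 13.3765
Median to hypotenuse = c/2 ≈ 13.3765/2 ≈ 6.68824

Median = 6.688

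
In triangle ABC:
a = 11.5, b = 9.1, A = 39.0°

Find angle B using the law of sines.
a/sin(A) = b/sin(B)  ⇒  sin(B) = b·sin(A)/a = 9.1·sin(39.0°)/11.5
sin(39.0°) ≈ 0.62932
sin(B) ≈ 9.1·0.62932/11.5 ≈ 5.72682/11.5 ≈ 0.497984
B = arcsin(0.497984) ≈ 29.8667°
(Since b ≤ a we need B ≤ A, so the obtuse alternative 180° − 29.8667° ≈ 150.133° is rejected.)

B = 29.87°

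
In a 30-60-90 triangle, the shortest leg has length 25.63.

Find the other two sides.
In a 30-60-90 triangle the sides are in ratio 1 : √3 : 2 (short leg : long leg : hypotenuse).
Long leg = 25.63·√3 ≈ 25.63·1.73205 ≈ 44.3925
Hypotenuse = 2·25.63 = 51.26

Long leg = 25.63√3 = 44.39, Hypotenuse = 51.26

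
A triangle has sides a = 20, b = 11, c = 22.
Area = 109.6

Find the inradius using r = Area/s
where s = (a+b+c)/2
s = (20 + 11 + 22)/2 = 53/2 = 26.5
r = Area/s = 109.6/26.5 ≈ 4.13585

r = 4.136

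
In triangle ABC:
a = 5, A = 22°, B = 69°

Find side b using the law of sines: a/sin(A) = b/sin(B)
a/sin(A) = b/sin(B)  ⇒  b = a·sin(B)/sin(A) = 5·sin(69°)/sin(22°)
sin(69°) ≈ 0.93358, sin(22°) ≈ 0.374607
b ≈ 5·0.93358/0.374607 ≈ 4.6679/0.374607 ≈ 12.4608

b = 12.46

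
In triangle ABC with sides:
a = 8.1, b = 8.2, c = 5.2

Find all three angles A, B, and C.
Law of cosines for each angle (a² = 65.61, b² = 67.24, c² = 27.04):
cos(A) = (b² + c² − a²)/(2bc) = (67.24 + 27.04 − 65.61)/(2·8.2·5.2) = 28.67/85.28 ≈ 0.336187  ⇒  A ≈ 70.3553°
cos(B) = (a² + c² − b²)/(2ac) = (65.61 + 27.04 − 67.24)/(2·8.1·5.2) = 25.41/84.24 ≈ 0.301638  ⇒  B ≈ 72.444°
cos(C) = (a² + b² − c²)/(2ab) = (65.61 + 67.24 − 27.04)/(2·8.1·8.2) = 105.81/132.84 ≈ 0.796522  ⇒  C ≈ 37.2007°
Check: A + B + C ≈ 180°

A = 70.36°, B = 72.44°, C = 37.2°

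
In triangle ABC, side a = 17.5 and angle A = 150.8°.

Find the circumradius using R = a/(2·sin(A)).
R = a/(2·sin(A)) = 17.5/(2·sin(150.8°))
sin(150.8°) ≈ 0.48786
R ≈ 17.5/(2·0.48786) = 17.5/0.975719 ≈ 17.9355

R = 17.94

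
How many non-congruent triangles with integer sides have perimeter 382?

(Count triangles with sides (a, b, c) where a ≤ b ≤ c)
Let a ≤ b ≤ c with a + b + c = 382. The only binding inequality is a + b > c, i.e. 382 − c > c, so c < 382/2; and c ≥ 382/3 since c is the largest side.
So 128 ≤ c ≤ 190. For each c, b runs from ⌈(382 − c)/2⌉ up to c (then a = 382 − b − c satisfies 1 ≤ a ≤ b automatically), giving c − ⌈(382 − c)/2⌉ + 1 choices.
Summing over c: 2 + 3 + 5 + 6 + … + 93 + 95  (63 terms, c = 128, …, 190) = 3040
Check (closed form: nearest integer to p²/48 for even p, (p+3)²/48 for odd p): 382²/48 = 145924/48 ≈ 3040.08 → 3040

3040 triangles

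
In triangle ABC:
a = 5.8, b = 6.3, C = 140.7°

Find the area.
Two sides and the included angle (SAS): A = ½·a·b·sin(C) = ½·5.8·6.3·sin(140.7°)
sin(140.7°) ≈ 0.633381
A ≈ ½·36.54·0.633381 = 18.27·0.633381 ≈ 11.5719

Area = 11.57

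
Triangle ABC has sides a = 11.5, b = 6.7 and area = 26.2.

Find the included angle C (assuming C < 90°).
Area = ½·a·b·sin(C)  ⇒  sin(C) = 2·Area/(a·b) = 2·26.2/(11.5·6.7) = 52.4/77.05 ≈ 0.680078
C = arcsin(0.680078) ≈ 42.8497° (taking the acute solution since C < 90°)

C = 42.85°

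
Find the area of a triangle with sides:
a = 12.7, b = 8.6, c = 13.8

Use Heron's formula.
s = (12.7 + 8.6 + 13.8)/2 = 35.1/2 = 17.55
s − a = 4.85, s − b = 8.95, s − c = 3.75
s(s−a)(s−b)(s−c) = 17.55·4.85·8.95·3.75 ≈ 2856.76
Area = √2856.76 ≈ 53.4486

Area = 53.45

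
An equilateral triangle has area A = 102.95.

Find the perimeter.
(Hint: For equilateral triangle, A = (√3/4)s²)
A = (√3/4)s²  ⇒  s² = 4A/√3 = 4·102.95/√3 = 411.8/1.73205 ≈ 237.753
s ≈ √237.753 ≈ 15.4192
Perimeter = 3s ≈ 3·15.4192 ≈ 46.2577

Perimeter = 46.26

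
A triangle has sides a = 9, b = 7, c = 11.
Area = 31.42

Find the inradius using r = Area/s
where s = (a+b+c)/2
s = (9 + 7 + 11)/2 = 27/2 = 13.5
r = Area/s = 31.42/13.5 ≈ 2.32741

r = 2.327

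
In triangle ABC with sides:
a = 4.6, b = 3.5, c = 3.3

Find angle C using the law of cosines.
c² = a² + b² − 2ab·cos(C)  ⇒  cos(C) = (a² + b² − c²)/(2ab)
cos(C) = (4.6² + 3.5² − 3.3²)/(2·4.6·3.5) = (21.16 + 12.25 − 10.89)/32.2 = 22.52/32.2 ≈ 0.699379
C = arccos(0.699379) ≈ 45.6228°

C = 45.62°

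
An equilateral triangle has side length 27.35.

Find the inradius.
r = Area/s with s the semi-perimeter.
Area = (√3/4)·27.35² = (√3/4)·748.0225 ≈ 0.433013·748.0225 ≈ 323.903
s = 3·27.35/2 = 41.025
r ≈ 323.903/41.025 ≈ 7.89526
(Equivalently r = side/(2√3) = 27.35/3.4641 ≈ 7.89526.)

r = 7.895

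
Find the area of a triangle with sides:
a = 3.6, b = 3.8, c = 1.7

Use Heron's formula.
s = (3.6 + 3.8 + 1.7)/2 = 9.1/2 = 4.55
s − a = 0.95, s − b = 0.75, s − c = 2.85
s(s−a)(s−b)(s−c) = 4.55·0.95·0.75·2.85 ≈ 9.23934
Area = √9.23934 ≈ 3.03963

Area = 3.04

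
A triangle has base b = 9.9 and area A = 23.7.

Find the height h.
A = ½·b·h  ⇒  h = 2A/b = 2·23.7/9.9 = 47.4/9.9 ≈ 4.78788

h = 4.788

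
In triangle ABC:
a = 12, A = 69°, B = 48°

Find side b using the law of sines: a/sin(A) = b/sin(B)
a/sin(A) = b/sin(B)  ⇒  b = a·sin(B)/sin(A) = 12·sin(48°)/sin(69°)
sin(48°) ≈ 0.743145, sin(69°) ≈ 0.93358
b ≈ 12·0.743145/0.93358 ≈ 8.91774/0.93358 ≈ 9.55219

b = 9.552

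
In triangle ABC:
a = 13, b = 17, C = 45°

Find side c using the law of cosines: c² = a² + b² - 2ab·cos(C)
c² = 13² + 17² − 2·13·17·cos(45°)
cos(45°) ≈ 0.707107
c² ≈ 169 + 289 − 442·(0.707107) ≈ 458 − 312.541 ≈ 145.459
c ≈ √145.459 ≈ 12.0606

c = 12.06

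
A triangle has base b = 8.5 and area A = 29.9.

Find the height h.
A = ½·b·h  ⇒  h = 2A/b = 2·29.9/8.5 = 59.8/8.5 ≈ 7.03529

h = 7.035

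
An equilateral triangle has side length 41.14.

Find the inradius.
r = Area/s with s the semi-perimeter.
Area = (√3/4)·41.14² = (√3/4)·1692.4996 ≈ 0.433013·1692.4996 ≈ 732.874
s = 3·41.14/2 = 61.71
r ≈ 732.874/61.71 ≈ 11.8761
(Equivalently r = side/(2√3) = 41.14/3.4641 ≈ 11.8761.)

r = 11.88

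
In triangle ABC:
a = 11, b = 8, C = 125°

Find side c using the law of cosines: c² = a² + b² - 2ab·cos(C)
c² = 11² + 8² − 2·11·8·cos(125°)
cos(125°) ≈ -0.573576
c² ≈ 121 + 64 − 176·(-0.573576) ≈ 185 + 100.949 ≈ 285.949
c ≈ √285.949 ≈ 16.91

c = 16.91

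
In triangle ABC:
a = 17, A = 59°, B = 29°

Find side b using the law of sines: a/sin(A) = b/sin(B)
a/sin(A) = b/sin(B)  ⇒  b = a·sin(B)/sin(A) = 17·sin(29°)/sin(59°)
sin(29°) ≈ 0.48481, sin(59°) ≈ 0.857167
b ≈ 17·0.48481/0.857167 ≈ 8.24176/0.857167 ≈ 9.61512

b = 9.615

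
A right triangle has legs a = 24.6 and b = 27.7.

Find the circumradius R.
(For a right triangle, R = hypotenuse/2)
Hypotenuse c = √(a² + b²) = √(605.16 + 767.29) = √1372.45 ≈ 37.0466
R = c/2 ≈ 37.0466/2 ≈ 18.5233

R = 18.52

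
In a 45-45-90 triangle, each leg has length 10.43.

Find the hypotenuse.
In a 45-45-90 triangle the sides are in ratio 1 : 1 : √2, so hypotenuse = leg·√2.
Hypotenuse = 10.43·√2 ≈ 10.43·1.41421 ≈ 14.7502

Hypotenuse = 10.43√2 = 14.75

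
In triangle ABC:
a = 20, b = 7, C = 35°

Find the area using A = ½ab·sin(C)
A = ½·a·b·sin(C) = ½·20·7·sin(35°)
sin(35°) ≈ 0.573576
A ≈ ½·140·0.573576 = 70·0.573576 ≈ 40.1504

Area = 40.15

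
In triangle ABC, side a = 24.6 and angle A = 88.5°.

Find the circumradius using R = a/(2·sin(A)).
R = a/(2·sin(A)) = 24.6/(2·sin(88.5°))
sin(88.5°) ≈ 0.999657
R ≈ 24.6/(2·0.999657) = 24.6/1.99931 ≈ 12.3042

R = 12.3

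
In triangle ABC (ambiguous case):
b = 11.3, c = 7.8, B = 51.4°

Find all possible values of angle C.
b/sin(B) = c/sin(C)  ⇒  sin(C) = c·sin(B)/b = 7.8·sin(51.4°)/11.3
sin(51.4°) ≈ 0.78152
sin(C) ≈ 7.8·0.78152/11.3 ≈ 6.09586/11.3 ≈ 0.539457
Candidate 1: C₁ = arcsin(0.539457) ≈ 32.6467°  →  A = 180° − 51.4° − 32.6467° ≈ 95.9533° > 0, valid
Candidate 2: C₂ = 180° − C₁ ≈ 147.353°  →  A = 180° − 51.4° − 147.353° ≈ -18.7533° ≤ 0, not a valid triangle

C = 32.65° (one solution)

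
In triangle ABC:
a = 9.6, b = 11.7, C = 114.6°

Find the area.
Two sides and the included angle (SAS): A = ½·a·b·sin(C) = ½·9.6·11.7·sin(114.6°)
sin(114.6°) ≈ 0.909236
A ≈ ½·112.32·0.909236 = 56.16·0.909236 ≈ 51.0627

Area = 51.06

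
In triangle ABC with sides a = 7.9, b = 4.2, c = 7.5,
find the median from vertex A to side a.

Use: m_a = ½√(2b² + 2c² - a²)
m_a = ½√(2·4.2² + 2·7.5² − 7.9²) = ½√(2·17.64 + 2·56.25 − 62.41) = ½√(35.28 + 112.5 − 62.41) = ½√85.37
√85.37 ≈ 9.23959, so m_a ≈ 4.61979

m_a = 4.62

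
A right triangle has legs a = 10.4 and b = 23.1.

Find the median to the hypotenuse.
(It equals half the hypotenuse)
Hypotenuse c = √(a² + b²) = √(108.16 + 533.61) = √641.77 ≈ 25.3332
Median to hypotenuse = c/2 ≈ 25.3332/2 ≈ 12.6666

Median = 12.67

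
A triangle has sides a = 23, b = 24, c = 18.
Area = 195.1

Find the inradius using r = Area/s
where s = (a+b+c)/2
s = (23 + 24 + 18)/2 = 65/2 = 32.5
r = Area/s = 195.1/32.5 ≈ 6.00308

r = 6.003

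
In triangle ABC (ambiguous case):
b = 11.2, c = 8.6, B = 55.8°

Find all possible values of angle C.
b/sin(B) = c/sin(C)  ⇒  sin(C) = c·sin(B)/b = 8.6·sin(55.8°)/11.2
sin(55.8°) ≈ 0.827081
sin(C) ≈ 8.6·0.827081/11.2 ≈ 7.11289/11.2 ≈ 0.63508
Candidate 1: C₁ = arcsin(0.63508) ≈ 39.4259°  →  A = 180° − 55.8° − 39.4259° ≈ 84.7741° > 0, valid
Candidate 2: C₂ = 180° − C₁ ≈ 140.574°  →  A = 180° − 55.8° − 140.574° ≈ -16.3741° ≤ 0, not a valid triangle

C = 39.43° (one solution)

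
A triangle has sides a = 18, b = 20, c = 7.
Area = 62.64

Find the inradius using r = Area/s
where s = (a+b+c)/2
s = (18 + 20 + 7)/2 = 45/2 = 22.5
r = Area/s = 62.64/22.5 ≈ 2.784

r = 2.784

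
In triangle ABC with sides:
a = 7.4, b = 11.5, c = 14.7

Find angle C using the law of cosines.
c² = a² + b² − 2ab·cos(C)  ⇒  cos(C) = (a² + b² − c²)/(2ab)
cos(C) = (7.4² + 11.5² − 14.7²)/(2·7.4·11.5) = (54.76 + 132.25 − 216.09)/170.2 = -29.08/170.2 ≈ -0.170858
C = arccos(-0.170858) ≈ 99.8377°

C = 99.84°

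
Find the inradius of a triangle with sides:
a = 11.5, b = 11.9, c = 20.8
r = Area/s where s is the semi-perimeter.
s = (11.5 + 11.9 + 20.8)/2 = 44.2/2 = 22.1
Area = √(s(s−a)(s−b)(s−c)) = √(22.1·10.6·10.2·1.3) ≈ √3106.29 ≈ 55.7341
r ≈ 55.7341/22.1 ≈ 2.5219

r = 2.522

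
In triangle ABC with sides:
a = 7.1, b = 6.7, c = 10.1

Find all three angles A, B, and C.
Law of cosines for each angle (a² = 50.41, b² = 44.89, c² = 102.01):
cos(A) = (b² + c² − a²)/(2bc) = (44.89 + 102.01 − 50.41)/(2·6.7·10.1) = 96.49/135.34 ≈ 0.712945  ⇒  A ≈ 44.5249°
cos(B) = (a² + c² − b²)/(2ac) = (50.41 + 102.01 − 44.89)/(2·7.1·10.1) = 107.53/143.42 ≈ 0.749756  ⇒  B ≈ 41.4308°
cos(C) = (a² + b² − c²)/(2ab) = (50.41 + 44.89 − 102.01)/(2·7.1·6.7) = -6.71/95.14 ≈ -0.0705276  ⇒  C ≈ 94.0443°
Check: A + B + C ≈ 180°

A = 44.52°, B = 41.43°, C = 94.04°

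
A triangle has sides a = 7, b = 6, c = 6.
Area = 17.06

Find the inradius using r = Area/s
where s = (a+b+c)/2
s = (7 + 6 + 6)/2 = 19/2 = 9.5
r = Area/s = 17.06/9.5 ≈ 1.79579

r = 1.796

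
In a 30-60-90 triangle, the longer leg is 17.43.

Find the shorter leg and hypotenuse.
In a 30-60-90 triangle the sides are in ratio 1 : √3 : 2, so short leg = long leg/√3 and hypotenuse = 2·(short leg).
Short leg = 17.43/√3 ≈ 17.43/1.73205 ≈ 10.0632
Hypotenuse = 2·10.0632 ≈ 20.1264

Short leg = 10.06, Hypotenuse = 20.13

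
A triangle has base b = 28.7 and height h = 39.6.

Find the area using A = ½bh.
A = ½·b·h = ½·28.7·39.6 = ½·1136.52 = 568.26

Area = 568.26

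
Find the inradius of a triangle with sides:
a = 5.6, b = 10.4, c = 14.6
r = Area/s where s is the semi-perimeter.
s = (5.6 + 10.4 + 14.6)/2 = 30.6/2 = 15.3
Area = √(s(s−a)(s−b)(s−c)) = √(15.3·9.7·4.9·0.7) ≈ √509.046 ≈ 22.5621
r ≈ 22.5621/15.3 ≈ 1.47464

r = 1.475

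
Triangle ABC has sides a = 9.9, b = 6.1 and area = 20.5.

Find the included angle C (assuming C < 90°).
Area = ½·a·b·sin(C)  ⇒  sin(C) = 2·Area/(a·b) = 2·20.5/(9.9·6.1) = 41/60.39 ≈ 0.67892
C = arcsin(0.67892) ≈ 42.7593° (taking the acute solution since C < 90°)

C = 42.76°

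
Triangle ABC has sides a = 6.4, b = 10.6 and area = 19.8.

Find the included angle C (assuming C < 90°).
Area = ½·a·b·sin(C)  ⇒  sin(C) = 2·Area/(a·b) = 2·19.8/(6.4·10.6) = 39.6/67.84 ≈ 0.583726
C = arcsin(0.583726) ≈ 35.7131° (taking the acute solution since C < 90°)

C = 35.71°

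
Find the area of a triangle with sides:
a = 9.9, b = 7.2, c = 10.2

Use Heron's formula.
s = (9.9 + 7.2 + 10.2)/2 = 27.3/2 = 13.65
s − a = 3.75, s − b = 6.45, s − c = 3.45
s(s−a)(s−b)(s−c) = 13.65·3.75·6.45·3.45 ≈ 1139.05
Area = √1139.05 ≈ 33.7498

Area = 33.75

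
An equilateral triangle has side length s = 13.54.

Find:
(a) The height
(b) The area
(a) The height splits the triangle into two 30-60-90 halves: h = s·√3/2 = 13.54·1.73205/2 ≈ 23.452/2 ≈ 11.726
(b) Area = (√3/4)·s² = (√3/4)·13.54² = (√3/4)·183.3316 ≈ 0.433013·183.3316 ≈ 79.3849

Height = 11.73, Area = 79.38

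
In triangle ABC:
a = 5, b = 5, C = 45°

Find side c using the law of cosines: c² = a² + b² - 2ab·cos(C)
c² = 5² + 5² − 2·5·5·cos(45°)
cos(45°) ≈ 0.707107
c² ≈ 25 + 25 − 50·(0.707107) ≈ 50 − 35.3553 ≈ 14.6447
c ≈ √14.6447 ≈ 3.82683

c = 3.827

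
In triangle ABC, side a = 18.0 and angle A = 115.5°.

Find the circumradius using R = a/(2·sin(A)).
R = a/(2·sin(A)) = 18.0/(2·sin(115.5°))
sin(115.5°) ≈ 0.902585
R ≈ 18.0/(2·0.902585) = 18.0/1.80517 ≈ 9.97136

R = 9.971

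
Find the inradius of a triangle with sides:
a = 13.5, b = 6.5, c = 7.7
r = Area/s where s is the semi-perimeter.
s = (13.5 + 6.5 + 7.7)/2 = 27.7/2 = 13.85
Area = √(s(s−a)(s−b)(s−c)) = √(13.85·0.35·7.35·6.15) ≈ √219.119 ≈ 14.8027
r ≈ 14.8027/13.85 ≈ 1.06879

r = 1.069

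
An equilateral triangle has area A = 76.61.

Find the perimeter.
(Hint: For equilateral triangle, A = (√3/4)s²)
A = (√3/4)s²  ⇒  s² = 4A/√3 = 4·76.61/√3 = 306.44/1.73205 ≈ 176.923
s ≈ √176.923 ≈ 13.3012
Perimeter = 3s ≈ 3·13.3012 ≈ 39.9037

Perimeter = 39.9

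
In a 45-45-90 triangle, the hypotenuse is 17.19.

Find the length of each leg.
In a 45-45-90 triangle hypotenuse = leg·√2, so leg = hypotenuse/√2.
Leg = 17.19/√2 ≈ 17.19/1.41421 ≈ 12.1552

Each leg = 12.16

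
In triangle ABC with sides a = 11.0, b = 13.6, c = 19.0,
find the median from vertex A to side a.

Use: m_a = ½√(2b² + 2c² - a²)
m_a = ½√(2·13.6² + 2·19.0² − 11.0²) = ½√(2·184.96 + 2·361 − 121) = ½√(369.92 + 722 − 121) = ½√970.92
√970.92 ≈ 31.1596, so m_a ≈ 15.5798

m_a = 15.58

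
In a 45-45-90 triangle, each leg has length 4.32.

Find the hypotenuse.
In a 45-45-90 triangle the sides are in ratio 1 : 1 : √2, so hypotenuse = leg·√2.
Hypotenuse = 4.32·√2 ≈ 4.32·1.41421 ≈ 6.1094

Hypotenuse = 4.32√2 = 6.109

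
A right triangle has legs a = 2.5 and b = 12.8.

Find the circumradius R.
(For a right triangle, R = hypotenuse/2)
Hypotenuse c = √(a² + b²) = √(6.25 + 163.84) = √170.09 ≈ 13.0419
R = c/2 ≈ 13.0419/2 ≈ 6.52093

R = 6.521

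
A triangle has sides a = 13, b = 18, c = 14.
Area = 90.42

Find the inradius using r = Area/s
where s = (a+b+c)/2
s = (13 + 18 + 14)/2 = 45/2 = 22.5
r = Area/s = 90.42/22.5 ≈ 4.01867

r = 4.019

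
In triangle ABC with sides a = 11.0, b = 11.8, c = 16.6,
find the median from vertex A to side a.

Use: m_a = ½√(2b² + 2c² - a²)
m_a = ½√(2·11.8² + 2·16.6² − 11.0²) = ½√(2·139.24 + 2·275.56 − 121) = ½√(278.48 + 551.12 − 121) = ½√708.6
√708.6 ≈ 26.6195, so m_a ≈ 13.3098

m_a = 13.31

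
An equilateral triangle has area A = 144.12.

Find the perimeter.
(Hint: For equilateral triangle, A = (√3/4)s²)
A = (√3/4)s²  ⇒  s² = 4A/√3 = 4·144.12/√3 = 576.48/1.73205 ≈ 332.831
s ≈ √332.831 ≈ 18.2437
Perimeter = 3s ≈ 3·18.2437 ≈ 54.731

Perimeter = 54.73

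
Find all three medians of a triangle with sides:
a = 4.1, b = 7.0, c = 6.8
Median formula: m_a = ½√(2b² + 2c² − a²) (and cyclically). a² = 16.81, b² = 49, c² = 46.24.
m_a = ½√(2·49 + 2·46.24 − 16.81) = ½√173.67 ≈ ½·13.1784 ≈ 6.5892
m_b = ½√(2·16.81 + 2·46.24 − 49) = ½√77.1 ≈ ½·8.78066 ≈ 4.39033
m_c = ½√(2·16.81 + 2·49 − 46.24) = ½√85.38 ≈ ½·9.24013 ≈ 4.62006

m_a = 6.589, m_b = 4.39, m_c = 4.62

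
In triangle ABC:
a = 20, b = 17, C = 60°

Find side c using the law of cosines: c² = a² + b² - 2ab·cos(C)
c² = 20² + 17² − 2·20·17·cos(60°)
cos(60°) ≈ 0.5
c² ≈ 400 + 289 − 680·(0.5) ≈ 689 − 340 ≈ 349
c ≈ √349 ≈ 18.6815

c = 18.68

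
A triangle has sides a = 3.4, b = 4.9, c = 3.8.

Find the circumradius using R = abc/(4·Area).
First find the area with Heron's formula.
s = (3.4 + 4.9 + 3.8)/2 = 6.05
Area = √(s(s−a)(s−b)(s−c)) = √(6.05·2.65·1.15·2.25) ≈ √41.4841 ≈ 6.44081
abc = 3.4·4.9·3.8 = 63.308
R = abc/(4·Area) ≈ 63.308/(4·6.44081) = 63.308/25.7633 ≈ 2.4573

R = 2.457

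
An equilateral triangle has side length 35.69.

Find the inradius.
r = Area/s with s the semi-perimeter.
Area = (√3/4)·35.69² = (√3/4)·1273.7761 ≈ 0.433013·1273.7761 ≈ 551.561
s = 3·35.69/2 = 53.535
r ≈ 551.561/53.535 ≈ 10.3028
(Equivalently r = side/(2√3) = 35.69/3.4641 ≈ 10.3028.)

r = 10.3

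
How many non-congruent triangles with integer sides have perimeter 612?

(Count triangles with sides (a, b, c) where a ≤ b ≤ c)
Let a ≤ b ≤ c with a + b + c = 612. The only binding inequality is a + b > c, i.e. 612 − c > c, so c < 612/2; and c ≥ 612/3 since c is the largest side.
So 204 ≤ c ≤ 305. For each c, b runs from ⌈(612 − c)/2⌉ up to c (then a = 612 − b − c satisfies 1 ≤ a ≤ b automatically), giving c − ⌈(612 − c)/2⌉ + 1 choices.
Summing over c: 1 + 2 + 4 + 5 + … + 151 + 152  (102 terms, c = 204, …, 305) = 7803
Check (closed form: nearest integer to p²/48 for even p, (p+3)²/48 for odd p): 612²/48 = 374544/48 ≈ 7803.00 → 7803

7803 triangles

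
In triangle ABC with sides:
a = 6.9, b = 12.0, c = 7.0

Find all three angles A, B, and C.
Law of cosines for each angle (a² = 47.61, b² = 144, c² = 49):
cos(A) = (b² + c² − a²)/(2bc) = (144 + 49 − 47.61)/(2·12.0·7.0) = 145.39/168 ≈ 0.865417  ⇒  A ≈ 30.0697°
cos(B) = (a² + c² − b²)/(2ac) = (47.61 + 49 − 144)/(2·6.9·7.0) = -47.39/96.6 ≈ -0.49058  ⇒  B ≈ 119.379°
cos(C) = (a² + b² − c²)/(2ab) = (47.61 + 144 − 49)/(2·6.9·12.0) = 142.61/165.6 ≈ 0.861171  ⇒  C ≈ 30.5516°
Check: A + B + C ≈ 180°

A = 30.07°, B = 119.4°, C = 30.55°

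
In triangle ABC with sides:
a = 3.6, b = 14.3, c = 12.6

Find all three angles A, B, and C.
Law of cosines for each angle (a² = 12.96, b² = 204.49, c² = 158.76):
cos(A) = (b² + c² − a²)/(2bc) = (204.49 + 158.76 − 12.96)/(2·14.3·12.6) = 350.29/360.36 ≈ 0.972056  ⇒  A ≈ 13.5769°
cos(B) = (a² + c² − b²)/(2ac) = (12.96 + 158.76 − 204.49)/(2·3.6·12.6) = -32.77/90.72 ≈ -0.361221  ⇒  B ≈ 111.175°
cos(C) = (a² + b² − c²)/(2ab) = (12.96 + 204.49 − 158.76)/(2·3.6·14.3) = 58.69/102.96 ≈ 0.570027  ⇒  C ≈ 55.2479°
Check: A + B + C ≈ 180°

A = 13.58°, B = 111.2°, C = 55.25°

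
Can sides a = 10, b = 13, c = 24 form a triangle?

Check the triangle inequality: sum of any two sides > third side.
a + b vs c: 10 + 13 = 23 ≤ 24  ✗
a + c vs b: 10 + 24 = 34 > 13  ✓
b + c vs a: 13 + 24 = 37 > 10  ✓

No: 10 + 13 = 23 is not > 24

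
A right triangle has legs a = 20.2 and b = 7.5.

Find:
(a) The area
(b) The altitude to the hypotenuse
(a) The legs are perpendicular, so Area = ½·a·b = ½·20.2·7.5 = ½·151.5 = 75.75
(b) Hypotenuse c = √(a² + b²) = √(408.04 + 56.25) = √464.29 ≈ 21.5474
    Area = ½·c·h_c  ⇒  h_c = 2·Area/c = 151.5/21.5474 ≈ 7.03101

Area = 75.75, h_c = 7.031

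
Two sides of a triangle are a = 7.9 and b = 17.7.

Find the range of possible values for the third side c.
Triangle inequality: |a − b| < c < a + b
|a − b| = |7.9 − 17.7| = 9.8
a + b = 7.9 + 17.7 = 25.6

9.8 < c < 25.6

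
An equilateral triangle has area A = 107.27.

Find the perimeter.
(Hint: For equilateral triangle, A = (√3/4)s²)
A = (√3/4)s²  ⇒  s² = 4A/√3 = 4·107.27/√3 = 429.08/1.73205 ≈ 247.729
s ≈ √247.729 ≈ 15.7394
Perimeter = 3s ≈ 3·15.7394 ≈ 47.2183

Perimeter = 47.22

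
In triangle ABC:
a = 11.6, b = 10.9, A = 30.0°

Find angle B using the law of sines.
a/sin(A) = b/sin(B)  ⇒  sin(B) = b·sin(A)/a = 10.9·sin(30.0°)/11.6
sin(30.0°) ≈ 0.5
sin(B) ≈ 10.9·0.5/11.6 ≈ 5.45/11.6 ≈ 0.469828
B = arcsin(0.469828) ≈ 28.0231°
(Since b ≤ a we need B ≤ A, so the obtuse alternative 180° − 28.0231° ≈ 151.977° is rejected.)

B = 28.02°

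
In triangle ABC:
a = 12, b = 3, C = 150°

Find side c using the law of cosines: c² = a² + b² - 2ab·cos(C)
c² = 12² + 3² − 2·12·3·cos(150°)
cos(150°) ≈ -0.866025
c² ≈ 144 + 9 − 72·(-0.866025) ≈ 153 + 62.3538 ≈ 215.354
c ≈ √215.354 ≈ 14.6749

c = 14.67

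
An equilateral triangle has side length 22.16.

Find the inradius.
r = Area/s with s the semi-perimeter.
Area = (√3/4)·22.16² = (√3/4)·491.0656 ≈ 0.433013·491.0656 ≈ 212.638
s = 3·22.16/2 = 33.24
r ≈ 212.638/33.24 ≈ 6.39704
(Equivalently r = side/(2√3) = 22.16/3.4641 ≈ 6.39704.)

r = 6.397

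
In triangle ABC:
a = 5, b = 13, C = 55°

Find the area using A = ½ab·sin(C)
A = ½·a·b·sin(C) = ½·5·13·sin(55°)
sin(55°) ≈ 0.819152
A ≈ ½·65·0.819152 = 32.5·0.819152 ≈ 26.6224

Area = 26.62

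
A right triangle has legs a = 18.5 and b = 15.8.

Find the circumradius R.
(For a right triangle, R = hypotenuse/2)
Hypotenuse c = √(a² + b²) = √(342.25 + 249.64) = √591.89 ≈ 24.3288
R = c/2 ≈ 24.3288/2 ≈ 12.1644

R = 12.16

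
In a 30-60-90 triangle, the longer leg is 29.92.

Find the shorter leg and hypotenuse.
In a 30-60-90 triangle the sides are in ratio 1 : √3 : 2, so short leg = long leg/√3 and hypotenuse = 2·(short leg).
Short leg = 29.92/√3 ≈ 29.92/1.73205 ≈ 17.2743
Hypotenuse = 2·17.2743 ≈ 34.5486

Short leg = 17.27, Hypotenuse = 34.55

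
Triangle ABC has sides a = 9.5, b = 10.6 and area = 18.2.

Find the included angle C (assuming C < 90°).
Area = ½·a·b·sin(C)  ⇒  sin(C) = 2·Area/(a·b) = 2·18.2/(9.5·10.6) = 36.4/100.7 ≈ 0.36147
C = arcsin(0.36147) ≈ 21.1905° (taking the acute solution since C < 90°)

C = 21.19°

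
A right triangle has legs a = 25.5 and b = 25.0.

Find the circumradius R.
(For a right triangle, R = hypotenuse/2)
Hypotenuse c = √(a² + b²) = √(650.25 + 625) = √1275.25 ≈ 35.7106
R = c/2 ≈ 35.7106/2 ≈ 17.8553

R = 17.86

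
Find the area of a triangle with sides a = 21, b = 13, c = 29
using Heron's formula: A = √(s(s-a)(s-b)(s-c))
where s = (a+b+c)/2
s = (21 + 13 + 29)/2 = 63/2 = 31.5
s − a = 10.5, s − b = 18.5, s − c = 2.5
s(s−a)(s−b)(s−c) = 31.5·10.5·18.5·2.5 = 15297.1875
Area = √15297.1875 ≈ 123.682

s = 31.5, Area = 123.7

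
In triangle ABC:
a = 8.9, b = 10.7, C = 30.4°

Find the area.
Two sides and the included angle (SAS): A = ½·a·b·sin(C) = ½·8.9·10.7·sin(30.4°)
sin(30.4°) ≈ 0.506034
A ≈ ½·95.23·0.506034 = 47.615·0.506034 ≈ 24.0948

Area = 24.09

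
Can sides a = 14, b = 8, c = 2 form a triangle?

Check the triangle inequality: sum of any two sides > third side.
a + b vs c: 14 + 8 = 22 > 2  ✓
a + c vs b: 14 + 2 = 16 > 8  ✓
b + c vs a: 8 + 2 = 10 ≤ 14  ✗

No: 8 + 2 = 10 is not > 14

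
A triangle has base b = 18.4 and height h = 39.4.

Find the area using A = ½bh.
A = ½·b·h = ½·18.4·39.4 = ½·724.96 = 362.48

Area = 362.48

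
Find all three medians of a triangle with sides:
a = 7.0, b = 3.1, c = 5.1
Median formula: m_a = ½√(2b² + 2c² − a²) (and cyclically). a² = 49, b² = 9.61, c² = 26.01.
m_a = ½√(2·9.61 + 2·26.01 − 49) = ½√22.24 ≈ ½·4.71593 ≈ 2.35797
m_b = ½√(2·49 + 2·26.01 − 9.61) = ½√140.41 ≈ ½·11.8495 ≈ 5.92474
m_c = ½√(2·49 + 2·9.61 − 26.01) = ½√91.21 ≈ ½·9.55039 ≈ 4.7752

m_a = 2.358, m_b = 5.925, m_c = 4.775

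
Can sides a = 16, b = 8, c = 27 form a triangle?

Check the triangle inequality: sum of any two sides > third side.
a + b vs c: 16 + 8 = 24 ≤ 27  ✗
a + c vs b: 16 + 27 = 43 > 8  ✓
b + c vs a: 8 + 27 = 35 > 16  ✓

No: 16 + 8 = 24 is not > 27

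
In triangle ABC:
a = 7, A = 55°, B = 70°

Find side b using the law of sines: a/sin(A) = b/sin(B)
a/sin(A) = b/sin(B)  ⇒  b = a·sin(B)/sin(A) = 7·sin(70°)/sin(55°)
sin(70°) ≈ 0.939693, sin(55°) ≈ 0.819152
b ≈ 7·0.939693/0.819152 ≈ 6.57785/0.819152 ≈ 8.03007

b = 8.03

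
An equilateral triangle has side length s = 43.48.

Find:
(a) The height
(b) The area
(a) The height splits the triangle into two 30-60-90 halves: h = s·√3/2 = 43.48·1.73205/2 ≈ 75.3096/2 ≈ 37.6548
(b) Area = (√3/4)·s² = (√3/4)·43.48² = (√3/4)·1890.5104 ≈ 0.433013·1890.5104 ≈ 818.615

Height = 37.65, Area = 818.6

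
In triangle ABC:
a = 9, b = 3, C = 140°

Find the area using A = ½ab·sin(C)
A = ½·a·b·sin(C) = ½·9·3·sin(140°)
sin(140°) ≈ 0.642788
A ≈ ½·27·0.642788 = 13.5·0.642788 ≈ 8.67763

Area = 8.678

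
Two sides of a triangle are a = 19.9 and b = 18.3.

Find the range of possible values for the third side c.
Triangle inequality: |a − b| < c < a + b
|a − b| = |19.9 − 18.3| = 1.6
a + b = 19.9 + 18.3 = 38.2

1.6 < c < 38.2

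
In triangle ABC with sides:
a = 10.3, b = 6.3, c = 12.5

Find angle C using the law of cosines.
c² = a² + b² − 2ab·cos(C)  ⇒  cos(C) = (a² + b² − c²)/(2ab)
cos(C) = (10.3² + 6.3² − 12.5²)/(2·10.3·6.3) = (106.09 + 39.69 − 156.25)/129.78 = -10.47/129.78 ≈ -0.080675
C = arccos(-0.080675) ≈ 94.6274°

C = 94.63°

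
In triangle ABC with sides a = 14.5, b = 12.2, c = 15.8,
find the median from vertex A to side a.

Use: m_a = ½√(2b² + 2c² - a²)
m_a = ½√(2·12.2² + 2·15.8² − 14.5²) = ½√(2·148.84 + 2·249.64 − 210.25) = ½√(297.68 + 499.28 − 210.25) = ½√586.71
√586.71 ≈ 24.2221, so m_a ≈ 12.111

m_a = 12.11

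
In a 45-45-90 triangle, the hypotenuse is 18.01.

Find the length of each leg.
In a 45-45-90 triangle hypotenuse = leg·√2, so leg = hypotenuse/√2.
Leg = 18.01/√2 ≈ 18.01/1.41421 ≈ 12.735

Each leg = 12.73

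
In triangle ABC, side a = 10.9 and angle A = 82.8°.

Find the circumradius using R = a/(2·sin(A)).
R = a/(2·sin(A)) = 10.9/(2·sin(82.8°))
sin(82.8°) ≈ 0.992115
R ≈ 10.9/(2·0.992115) = 10.9/1.98423 ≈ 5.49332

R = 5.493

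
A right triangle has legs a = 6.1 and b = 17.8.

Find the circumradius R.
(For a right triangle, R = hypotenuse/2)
Hypotenuse c = √(a² + b²) = √(37.21 + 316.84) = √354.05 ≈ 18.8162
R = c/2 ≈ 18.8162/2 ≈ 9.40811

R = 9.408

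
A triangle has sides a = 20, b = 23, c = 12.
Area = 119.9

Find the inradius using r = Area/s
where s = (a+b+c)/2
s = (20 + 23 + 12)/2 = 55/2 = 27.5
r = Area/s = 119.9/27.5 ≈ 4.36

r = 4.36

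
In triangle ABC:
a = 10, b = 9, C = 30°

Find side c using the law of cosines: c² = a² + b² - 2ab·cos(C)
c² = 10² + 9² − 2·10·9·cos(30°)
cos(30°) ≈ 0.866025
c² ≈ 100 + 81 − 180·(0.866025) ≈ 181 − 155.885 ≈ 25.1154
c ≈ √25.1154 ≈ 5.01153

c = 5.012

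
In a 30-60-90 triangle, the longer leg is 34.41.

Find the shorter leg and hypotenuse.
In a 30-60-90 triangle the sides are in ratio 1 : √3 : 2, so short leg = long leg/√3 and hypotenuse = 2·(short leg).
Short leg = 34.41/√3 ≈ 34.41/1.73205 ≈ 19.8666
Hypotenuse = 2·19.8666 ≈ 39.7332

Short leg = 19.87, Hypotenuse = 39.73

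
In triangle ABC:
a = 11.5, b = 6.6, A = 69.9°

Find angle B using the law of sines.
a/sin(A) = b/sin(B)  ⇒  sin(B) = b·sin(A)/a = 6.6·sin(69.9°)/11.5
sin(69.9°) ≈ 0.939094
sin(B) ≈ 6.6·0.939094/11.5 ≈ 6.19802/11.5 ≈ 0.538958
B = arcsin(0.538958) ≈ 32.6128°
(Since b ≤ a we need B ≤ A, so the obtuse alternative 180° − 32.6128° ≈ 147.387° is rejected.)

B = 32.61°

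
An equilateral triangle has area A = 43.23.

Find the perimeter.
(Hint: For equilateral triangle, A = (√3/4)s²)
A = (√3/4)s²  ⇒  s² = 4A/√3 = 4·43.23/√3 = 172.92/1.73205 ≈ 99.8354
s ≈ √99.8354 ≈ 9.99177
Perimeter = 3s ≈ 3·9.99177 ≈ 29.9753

Perimeter = 29.98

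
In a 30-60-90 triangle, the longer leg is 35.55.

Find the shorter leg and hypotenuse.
In a 30-60-90 triangle the sides are in ratio 1 : √3 : 2, so short leg = long leg/√3 and hypotenuse = 2·(short leg).
Short leg = 35.55/√3 ≈ 35.55/1.73205 ≈ 20.5248
Hypotenuse = 2·20.5248 ≈ 41.0496

Short leg = 20.52, Hypotenuse = 41.05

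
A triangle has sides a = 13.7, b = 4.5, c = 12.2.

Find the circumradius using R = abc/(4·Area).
First find the area with Heron's formula.
s = (13.7 + 4.5 + 12.2)/2 = 15.2
Area = √(s(s−a)(s−b)(s−c)) = √(15.2·1.5·10.7·3) ≈ √731.88 ≈ 27.0533
abc = 13.7·4.5·12.2 = 752.13
R = abc/(4·Area) ≈ 752.13/(4·27.0533) = 752.13/108.213 ≈ 6.95045

R = 6.95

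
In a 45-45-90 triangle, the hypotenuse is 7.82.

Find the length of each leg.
In a 45-45-90 triangle hypotenuse = leg·√2, so leg = hypotenuse/√2.
Leg = 7.82/√2 ≈ 7.82/1.41421 ≈ 5.52958

Each leg = 5.53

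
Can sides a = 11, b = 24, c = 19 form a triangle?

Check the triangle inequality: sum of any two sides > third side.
a + b vs c: 11 + 24 = 35 > 19  ✓
a + c vs b: 11 + 19 = 30 > 24  ✓
b + c vs a: 24 + 19 = 43 > 11  ✓

Yes, triangle inequality satisfied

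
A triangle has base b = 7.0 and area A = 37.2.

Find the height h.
A = ½·b·h  ⇒  h = 2A/b = 2·37.2/7.0 = 74.4/7.0 ≈ 10.6286

h = 10.63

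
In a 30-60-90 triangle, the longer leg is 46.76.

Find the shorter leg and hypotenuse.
In a 30-60-90 triangle the sides are in ratio 1 : √3 : 2, so short leg = long leg/√3 and hypotenuse = 2·(short leg).
Short leg = 46.76/√3 ≈ 46.76/1.73205 ≈ 26.9969
Hypotenuse = 2·26.9969 ≈ 53.9938

Short leg = 27, Hypotenuse = 53.99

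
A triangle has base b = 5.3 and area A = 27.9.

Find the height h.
A = ½·b·h  ⇒  h = 2A/b = 2·27.9/5.3 = 55.8/5.3 ≈ 10.5283

h = 10.53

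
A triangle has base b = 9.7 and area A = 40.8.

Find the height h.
A = ½·b·h  ⇒  h = 2A/b = 2·40.8/9.7 = 81.6/9.7 ≈ 8.41237

h = 8.412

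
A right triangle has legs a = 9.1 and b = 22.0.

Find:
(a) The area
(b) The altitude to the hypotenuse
(a) The legs are perpendicular, so Area = ½·a·b = ½·9.1·22.0 = ½·200.2 = 100.1
(b) Hypotenuse c = √(a² + b²) = √(82.81 + 484) = √566.81 ≈ 23.8078
    Area = ½·c·h_c  ⇒  h_c = 2·Area/c = 200.2/23.8078 ≈ 8.40902

Area = 100.1, h_c = 8.409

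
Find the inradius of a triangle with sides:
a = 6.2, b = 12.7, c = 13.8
r = Area/s where s is the semi-perimeter.
s = (6.2 + 12.7 + 13.8)/2 = 32.7/2 = 16.35
Area = √(s(s−a)(s−b)(s−c)) = √(16.35·10.15·3.65·2.55) ≈ √1544.6 ≈ 39.3014
r ≈ 39.3014/16.35 ≈ 2.40376

r = 2.404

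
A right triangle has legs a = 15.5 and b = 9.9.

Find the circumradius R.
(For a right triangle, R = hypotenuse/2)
Hypotenuse c = √(a² + b²) = √(240.25 + 98.01) = √338.26 ≈ 18.3918
R = c/2 ≈ 18.3918/2 ≈ 9.19592

R = 9.196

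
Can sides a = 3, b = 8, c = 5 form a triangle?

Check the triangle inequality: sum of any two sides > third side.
a + b vs c: 3 + 8 = 11 > 5  ✓
a + c vs b: 3 + 5 = 8 ≤ 8  ✗
b + c vs a: 8 + 5 = 13 > 3  ✓

No: 3 + 5 = 8 is not > 8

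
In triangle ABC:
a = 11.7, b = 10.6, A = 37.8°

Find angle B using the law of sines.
a/sin(A) = b/sin(B)  ⇒  sin(B) = b·sin(A)/a = 10.6·sin(37.8°)/11.7
sin(37.8°) ≈ 0.612907
sin(B) ≈ 10.6·0.612907/11.7 ≈ 6.49681/11.7 ≈ 0.555283
B = arcsin(0.555283) ≈ 33.7302°
(Since b ≤ a we need B ≤ A, so the obtuse alternative 180° − 33.7302° ≈ 146.27° is rejected.)

B = 33.73°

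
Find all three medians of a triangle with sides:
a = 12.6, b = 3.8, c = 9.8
Median formula: m_a = ½√(2b² + 2c² − a²) (and cyclically). a² = 158.76, b² = 14.44, c² = 96.04.
m_a = ½√(2·14.44 + 2·96.04 − 158.76) = ½√62.2 ≈ ½·7.8867 ≈ 3.94335
m_b = ½√(2·158.76 + 2·96.04 − 14.44) = ½√495.16 ≈ ½·22.2522 ≈ 11.1261
m_c = ½√(2·158.76 + 2·14.44 − 96.04) = ½√250.36 ≈ ½·15.8228 ≈ 7.91138

m_a = 3.943, m_b = 11.13, m_c = 7.911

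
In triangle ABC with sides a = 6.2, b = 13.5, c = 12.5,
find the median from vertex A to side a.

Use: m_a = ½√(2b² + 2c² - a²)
m_a = ½√(2·13.5² + 2·12.5² − 6.2²) = ½√(2·182.25 + 2·156.25 − 38.44) = ½√(364.5 + 312.5 − 38.44) = ½√638.56
√638.56 ≈ 25.2697, so m_a ≈ 12.6349

m_a = 12.63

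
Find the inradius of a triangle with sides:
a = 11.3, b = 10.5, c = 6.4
r = Area/s where s is the semi-perimeter.
s = (11.3 + 10.5 + 6.4)/2 = 28.2/2 = 14.1
Area = √(s(s−a)(s−b)(s−c)) = √(14.1·2.8·3.6·7.7) ≈ √1094.39 ≈ 33.0815
r ≈ 33.0815/14.1 ≈ 2.34621

r = 2.346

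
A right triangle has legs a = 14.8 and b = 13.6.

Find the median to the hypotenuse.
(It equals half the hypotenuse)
Hypotenuse c = √(a² + b²) = √(219.04 + 184.96) = √404 ≈ 20.0998
Median to hypotenuse = c/2 ≈ 20.0998/2 ≈ 10.0499

Median = 10.05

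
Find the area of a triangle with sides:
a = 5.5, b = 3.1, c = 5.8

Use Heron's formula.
s = (5.5 + 3.1 + 5.8)/2 = 14.4/2 = 7.2
s − a = 1.7, s − b = 4.1, s − c = 1.4
s(s−a)(s−b)(s−c) = 7.2·1.7·4.1·1.4 ≈ 70.2576
Area = √70.2576 ≈ 8.38198

Area = 8.382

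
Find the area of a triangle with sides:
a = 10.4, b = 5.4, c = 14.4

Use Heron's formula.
s = (10.4 + 5.4 + 14.4)/2 = 30.2/2 = 15.1
s − a = 4.7, s − b = 9.7, s − c = 0.7
s(s−a)(s−b)(s−c) = 15.1·4.7·9.7·0.7 ≈ 481.886
Area = √481.886 ≈ 21.9519

Area = 21.95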